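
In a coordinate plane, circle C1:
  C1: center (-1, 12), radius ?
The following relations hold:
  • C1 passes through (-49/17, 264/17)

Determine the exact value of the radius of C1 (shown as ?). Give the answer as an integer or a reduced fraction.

1. [C1∋P]  r_C1² − 16 = 0  ⇒  r_C1 = 4 (r>0 drops 1)

4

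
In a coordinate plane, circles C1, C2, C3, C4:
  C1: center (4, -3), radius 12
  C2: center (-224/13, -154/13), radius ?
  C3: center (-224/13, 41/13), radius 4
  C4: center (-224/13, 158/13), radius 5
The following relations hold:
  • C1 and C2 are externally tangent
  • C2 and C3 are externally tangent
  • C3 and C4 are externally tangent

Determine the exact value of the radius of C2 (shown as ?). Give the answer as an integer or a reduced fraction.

1. [ext C1·C2]  r_C2² + 24r_C2 − 385 = 0  ⇒  r_C2 = 11 (r>0 drops 1)
2. [ext C2·C3]  r_C2² + 8r_C2 − 209 = 0  ⇒  r_C2 = 11 (r>0 drops 1)

11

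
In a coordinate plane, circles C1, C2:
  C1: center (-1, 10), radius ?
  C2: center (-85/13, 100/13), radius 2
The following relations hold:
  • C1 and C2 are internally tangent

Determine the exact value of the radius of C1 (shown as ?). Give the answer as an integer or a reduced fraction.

1. [int C1,C2]  r_C1² − 4r_C1 − 32 = 0  ⇒  r_C1 = 8 (r>0 drops 1)

8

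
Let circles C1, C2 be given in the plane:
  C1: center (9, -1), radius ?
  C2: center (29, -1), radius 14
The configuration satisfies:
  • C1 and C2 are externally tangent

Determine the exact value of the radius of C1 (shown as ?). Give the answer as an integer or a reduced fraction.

1. [ext C1·C2]  r_C1² + 28r_C1 − 204 = 0  ⇒  r_C1 = 6 (r>0 drops 1)

6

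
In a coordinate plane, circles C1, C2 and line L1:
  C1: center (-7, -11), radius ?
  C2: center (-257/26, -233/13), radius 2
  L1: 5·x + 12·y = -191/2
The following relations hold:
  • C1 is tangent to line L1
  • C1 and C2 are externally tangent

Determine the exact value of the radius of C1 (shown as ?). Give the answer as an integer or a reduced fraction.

11/2

1. [C1‖L1]  r_C1² − 121/4 = 0  ⇒  r_C1 = 11/2 (r>0 drops 1)
2. [ext C1·C2]  r_C1² + 4r_C1 − 209/4 = 0  ⇒  r_C1 = 11/2 (r>0 drops 1)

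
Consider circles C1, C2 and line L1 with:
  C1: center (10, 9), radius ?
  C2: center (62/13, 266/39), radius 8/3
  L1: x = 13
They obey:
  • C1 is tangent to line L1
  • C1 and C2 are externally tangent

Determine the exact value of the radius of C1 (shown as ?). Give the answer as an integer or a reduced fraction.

1. [C1‖L1]  r_C1² − 9 = 0  ⇒  r_C1 = 3 (r>0 drops 1)
2. [ext C1·C2]  r_C1² + (16/3)r_C1 − 25 = 0  ⇒  r_C1 = 3 (r>0 drops 1)

3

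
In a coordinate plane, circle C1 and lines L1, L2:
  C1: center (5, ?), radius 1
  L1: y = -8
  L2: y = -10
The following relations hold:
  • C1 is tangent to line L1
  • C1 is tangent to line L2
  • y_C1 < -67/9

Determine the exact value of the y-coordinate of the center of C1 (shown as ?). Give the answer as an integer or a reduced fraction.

1. [C1‖L1]  y_C1² + 16y_C1 + 63 = 0  ⇒  y_C1 = -9 or -7
2. [C1‖L2]  y_C1² + 20y_C1 + 99 = 0  ⇒  y_C1 = -11 or -9

-9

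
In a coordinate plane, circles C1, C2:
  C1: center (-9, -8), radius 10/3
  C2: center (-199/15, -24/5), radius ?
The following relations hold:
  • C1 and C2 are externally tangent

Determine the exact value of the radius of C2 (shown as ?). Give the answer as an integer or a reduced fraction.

2

1. [ext C1·C2]  r_C2² + (20/3)r_C2 − 52/3 = 0  ⇒  r_C2 = 2 (r>0 drops 1)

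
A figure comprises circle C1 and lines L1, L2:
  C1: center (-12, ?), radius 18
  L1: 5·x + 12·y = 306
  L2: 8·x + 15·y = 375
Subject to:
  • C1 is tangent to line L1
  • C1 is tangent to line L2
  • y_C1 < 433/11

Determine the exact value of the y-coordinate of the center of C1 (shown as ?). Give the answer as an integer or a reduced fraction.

11

1. [C1‖L1]  y_C1² − 61y_C1 + 550 = 0  ⇒  y_C1 = 11 or 50
2. [C1‖L2]  y_C1² − (314/5)y_C1 + 2849/5 = 0  ⇒  y_C1 = 11 or 259/5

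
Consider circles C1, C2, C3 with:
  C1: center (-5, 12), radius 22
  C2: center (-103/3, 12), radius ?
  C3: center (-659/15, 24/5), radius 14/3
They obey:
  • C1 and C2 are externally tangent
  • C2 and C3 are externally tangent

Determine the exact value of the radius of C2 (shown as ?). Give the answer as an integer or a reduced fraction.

22/3

1. [ext C1·C2]  r_C2² + 44r_C2 − 3388/9 = 0  ⇒  r_C2 = 22/3 (r>0 drops 1)
2. [ext C2·C3]  r_C2² + (28/3)r_C2 − 1100/9 = 0  ⇒  r_C2 = 22/3 (r>0 drops 1)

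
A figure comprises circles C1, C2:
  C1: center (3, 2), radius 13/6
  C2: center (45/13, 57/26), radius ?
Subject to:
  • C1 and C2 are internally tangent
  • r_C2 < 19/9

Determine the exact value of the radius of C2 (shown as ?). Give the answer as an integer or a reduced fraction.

1. [int C1,C2]  r_C2² − (13/3)r_C2 + 40/9 = 0  ⇒  r_C2 = 5/3 or 8/3
2. given r_C2 < 19/9: keep 5/3

5/3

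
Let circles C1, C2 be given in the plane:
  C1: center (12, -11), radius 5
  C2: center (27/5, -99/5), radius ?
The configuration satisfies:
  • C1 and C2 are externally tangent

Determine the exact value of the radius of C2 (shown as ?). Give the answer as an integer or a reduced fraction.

6

1. [ext C1·C2]  r_C2² + 10r_C2 − 96 = 0  ⇒  r_C2 = 6 (r>0 drops 1)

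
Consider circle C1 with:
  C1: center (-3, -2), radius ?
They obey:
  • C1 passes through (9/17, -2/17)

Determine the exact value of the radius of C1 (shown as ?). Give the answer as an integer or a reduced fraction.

1. [C1∋P]  r_C1² − 16 = 0  ⇒  r_C1 = 4 (r>0 drops 1)

4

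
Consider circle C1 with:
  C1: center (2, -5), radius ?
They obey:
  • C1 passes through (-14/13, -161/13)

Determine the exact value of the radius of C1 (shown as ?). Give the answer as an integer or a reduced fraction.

1. [C1∋P]  r_C1² − 64 = 0  ⇒  r_C1 = 8 (r>0 drops 1)

8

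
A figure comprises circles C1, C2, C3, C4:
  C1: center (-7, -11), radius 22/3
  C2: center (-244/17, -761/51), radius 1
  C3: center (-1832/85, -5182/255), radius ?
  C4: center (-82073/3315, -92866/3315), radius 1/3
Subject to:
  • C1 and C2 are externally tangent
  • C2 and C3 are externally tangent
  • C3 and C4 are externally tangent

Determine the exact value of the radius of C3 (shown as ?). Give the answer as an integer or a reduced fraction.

1. [ext C2·C3]  r_C3² + 2r_C3 − 80 = 0  ⇒  r_C3 = 8 (r>0 drops 1)
2. [ext C3·C4]  r_C3² + (2/3)r_C3 − 208/3 = 0  ⇒  r_C3 = 8 (r>0 drops 1)

8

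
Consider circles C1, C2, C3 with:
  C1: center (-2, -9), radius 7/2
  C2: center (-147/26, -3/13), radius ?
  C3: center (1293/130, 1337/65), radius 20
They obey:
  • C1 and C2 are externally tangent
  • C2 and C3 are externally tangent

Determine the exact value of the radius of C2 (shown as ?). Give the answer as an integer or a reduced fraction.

6

1. [ext C1·C2]  r_C2² + 7r_C2 − 78 = 0  ⇒  r_C2 = 6 (r>0 drops 1)
2. [ext C2·C3]  r_C2² + 40r_C2 − 276 = 0  ⇒  r_C2 = 6 (r>0 drops 1)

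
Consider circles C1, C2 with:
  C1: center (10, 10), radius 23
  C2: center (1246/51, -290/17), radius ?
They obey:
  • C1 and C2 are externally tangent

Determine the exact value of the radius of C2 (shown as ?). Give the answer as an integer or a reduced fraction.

1. [ext C1·C2]  r_C2² + 46r_C2 − 3703/9 = 0  ⇒  r_C2 = 23/3 (r>0 drops 1)

23/3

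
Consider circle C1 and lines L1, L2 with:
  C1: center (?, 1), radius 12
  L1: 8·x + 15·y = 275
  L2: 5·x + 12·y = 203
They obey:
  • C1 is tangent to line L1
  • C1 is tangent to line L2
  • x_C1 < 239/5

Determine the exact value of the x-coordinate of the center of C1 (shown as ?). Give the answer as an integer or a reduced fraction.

7

1. [C1‖L1]  x_C1² − 65x_C1 + 406 = 0  ⇒  x_C1 = 7 or 58
2. [C1‖L2]  x_C1² − (382/5)x_C1 + 2429/5 = 0  ⇒  x_C1 = 7 or 347/5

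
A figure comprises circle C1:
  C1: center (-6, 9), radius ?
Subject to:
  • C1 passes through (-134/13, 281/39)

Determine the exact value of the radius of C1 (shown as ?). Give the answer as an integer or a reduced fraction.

14/3

1. [C1∋P]  r_C1² − 196/9 = 0  ⇒  r_C1 = 14/3 (r>0 drops 1)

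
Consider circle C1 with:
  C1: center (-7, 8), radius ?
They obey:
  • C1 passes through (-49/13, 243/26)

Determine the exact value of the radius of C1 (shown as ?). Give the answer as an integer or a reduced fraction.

1. [C1∋P]  r_C1² − 49/4 = 0  ⇒  r_C1 = 7/2 (r>0 drops 1)

7/2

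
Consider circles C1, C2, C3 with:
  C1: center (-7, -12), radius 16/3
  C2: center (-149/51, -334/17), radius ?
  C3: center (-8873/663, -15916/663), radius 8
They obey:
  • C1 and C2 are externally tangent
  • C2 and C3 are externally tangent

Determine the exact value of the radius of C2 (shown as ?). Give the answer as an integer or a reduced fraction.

1. [ext C1·C2]  r_C2² + (32/3)r_C2 − 140/3 = 0  ⇒  r_C2 = 10/3 (r>0 drops 1)
2. [ext C2·C3]  r_C2² + 16r_C2 − 580/9 = 0  ⇒  r_C2 = 10/3 (r>0 drops 1)

10/3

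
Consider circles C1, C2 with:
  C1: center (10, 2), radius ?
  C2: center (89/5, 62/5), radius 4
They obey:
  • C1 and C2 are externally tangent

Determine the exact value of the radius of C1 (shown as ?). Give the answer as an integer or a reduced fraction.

9

1. [ext C1·C2]  r_C1² + 8r_C1 − 153 = 0  ⇒  r_C1 = 9 (r>0 drops 1)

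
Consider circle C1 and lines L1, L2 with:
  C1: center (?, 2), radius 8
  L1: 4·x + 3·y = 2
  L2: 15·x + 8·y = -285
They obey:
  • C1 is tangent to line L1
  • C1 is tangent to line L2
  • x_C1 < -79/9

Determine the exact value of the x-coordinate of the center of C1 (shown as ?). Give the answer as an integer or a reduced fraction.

-11

1. [C1‖L1]  x_C1² + 2x_C1 − 99 = 0  ⇒  x_C1 = -11 or 9
2. [C1‖L2]  x_C1² + (602/15)x_C1 + 4807/15 = 0  ⇒  x_C1 = -437/15 or -11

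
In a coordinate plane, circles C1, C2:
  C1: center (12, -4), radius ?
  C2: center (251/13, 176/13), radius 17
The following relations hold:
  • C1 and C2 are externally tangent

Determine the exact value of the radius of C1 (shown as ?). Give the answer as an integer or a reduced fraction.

1. [ext C1·C2]  r_C1² + 34r_C1 − 72 = 0  ⇒  r_C1 = 2 (r>0 drops 1)

2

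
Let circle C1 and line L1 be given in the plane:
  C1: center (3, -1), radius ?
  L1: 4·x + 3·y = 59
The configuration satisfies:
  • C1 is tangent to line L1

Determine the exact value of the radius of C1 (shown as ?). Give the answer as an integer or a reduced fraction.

1. [C1‖L1]  r_C1² − 100 = 0  ⇒  r_C1 = 10 (r>0 drops 1)

10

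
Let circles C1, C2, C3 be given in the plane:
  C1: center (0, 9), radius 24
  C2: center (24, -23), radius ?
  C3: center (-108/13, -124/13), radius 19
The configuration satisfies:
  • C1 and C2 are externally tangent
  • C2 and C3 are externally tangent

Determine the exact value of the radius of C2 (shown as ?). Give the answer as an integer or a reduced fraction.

16

1. [ext C1·C2]  r_C2² + 48r_C2 − 1024 = 0  ⇒  r_C2 = 16 (r>0 drops 1)
2. [ext C2·C3]  r_C2² + 38r_C2 − 864 = 0  ⇒  r_C2 = 16 (r>0 drops 1)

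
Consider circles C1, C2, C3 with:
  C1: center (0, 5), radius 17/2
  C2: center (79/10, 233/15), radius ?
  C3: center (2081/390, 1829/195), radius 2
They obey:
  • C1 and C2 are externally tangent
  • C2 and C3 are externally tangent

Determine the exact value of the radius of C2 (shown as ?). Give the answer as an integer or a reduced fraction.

1. [ext C1·C2]  r_C2² + 17r_C2 − 910/9 = 0  ⇒  r_C2 = 14/3 (r>0 drops 1)
2. [ext C2·C3]  r_C2² + 4r_C2 − 364/9 = 0  ⇒  r_C2 = 14/3 (r>0 drops 1)

14/3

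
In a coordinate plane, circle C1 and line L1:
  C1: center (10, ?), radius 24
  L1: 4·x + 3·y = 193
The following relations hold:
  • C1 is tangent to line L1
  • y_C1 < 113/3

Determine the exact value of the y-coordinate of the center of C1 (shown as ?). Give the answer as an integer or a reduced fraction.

11

1. [C1‖L1]  y_C1² − 102y_C1 + 1001 = 0  ⇒  y_C1 = 11 or 91
2. given y_C1 < 113/3: keep 11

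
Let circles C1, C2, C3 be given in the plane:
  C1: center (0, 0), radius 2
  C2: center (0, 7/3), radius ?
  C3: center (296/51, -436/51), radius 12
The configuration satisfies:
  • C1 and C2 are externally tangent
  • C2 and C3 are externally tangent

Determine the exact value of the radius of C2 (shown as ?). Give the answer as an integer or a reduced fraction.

1/3

1. [ext C1·C2]  r_C2² + 4r_C2 − 13/9 = 0  ⇒  r_C2 = 1/3 (r>0 drops 1)
2. [ext C2·C3]  r_C2² + 24r_C2 − 73/9 = 0  ⇒  r_C2 = 1/3 (r>0 drops 1)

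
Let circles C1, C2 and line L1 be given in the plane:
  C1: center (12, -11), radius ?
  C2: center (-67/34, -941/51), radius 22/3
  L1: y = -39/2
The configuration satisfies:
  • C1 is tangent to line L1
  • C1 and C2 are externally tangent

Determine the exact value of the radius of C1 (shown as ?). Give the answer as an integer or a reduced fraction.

1. [C1‖L1]  r_C1² − 289/4 = 0  ⇒  r_C1 = 17/2 (r>0 drops 1)
2. [ext C1·C2]  r_C1² + (44/3)r_C1 − 2363/12 = 0  ⇒  r_C1 = 17/2 (r>0 drops 1)

17/2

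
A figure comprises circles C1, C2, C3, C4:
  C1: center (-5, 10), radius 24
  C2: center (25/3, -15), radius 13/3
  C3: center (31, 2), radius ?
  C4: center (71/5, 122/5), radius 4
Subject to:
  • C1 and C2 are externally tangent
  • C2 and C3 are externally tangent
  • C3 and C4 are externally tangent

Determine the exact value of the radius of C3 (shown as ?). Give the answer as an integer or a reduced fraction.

24

1. [ext C2·C3]  r_C3² + (26/3)r_C3 − 784 = 0  ⇒  r_C3 = 24 (r>0 drops 1)
2. [ext C3·C4]  r_C3² + 8r_C3 − 768 = 0  ⇒  r_C3 = 24 (r>0 drops 1)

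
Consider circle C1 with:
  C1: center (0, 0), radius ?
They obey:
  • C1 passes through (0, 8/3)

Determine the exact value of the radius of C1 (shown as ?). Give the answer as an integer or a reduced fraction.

1. [C1∋P]  r_C1² − 64/9 = 0  ⇒  r_C1 = 8/3 (r>0 drops 1)

8/3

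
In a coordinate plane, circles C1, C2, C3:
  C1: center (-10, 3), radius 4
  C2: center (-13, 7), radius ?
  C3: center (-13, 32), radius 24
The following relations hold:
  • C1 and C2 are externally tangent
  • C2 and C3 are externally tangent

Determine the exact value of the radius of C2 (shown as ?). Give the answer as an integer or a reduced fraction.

1. [ext C1·C2]  r_C2² + 8r_C2 − 9 = 0  ⇒  r_C2 = 1 (r>0 drops 1)
2. [ext C2·C3]  r_C2² + 48r_C2 − 49 = 0  ⇒  r_C2 = 1 (r>0 drops 1)

1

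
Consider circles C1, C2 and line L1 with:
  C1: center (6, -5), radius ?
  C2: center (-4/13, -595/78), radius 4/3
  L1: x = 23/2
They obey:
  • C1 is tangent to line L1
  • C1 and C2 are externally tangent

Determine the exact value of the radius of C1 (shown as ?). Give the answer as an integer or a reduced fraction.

11/2

1. [C1‖L1]  r_C1² − 121/4 = 0  ⇒  r_C1 = 11/2 (r>0 drops 1)
2. [ext C1·C2]  r_C1² + (8/3)r_C1 − 539/12 = 0  ⇒  r_C1 = 11/2 (r>0 drops 1)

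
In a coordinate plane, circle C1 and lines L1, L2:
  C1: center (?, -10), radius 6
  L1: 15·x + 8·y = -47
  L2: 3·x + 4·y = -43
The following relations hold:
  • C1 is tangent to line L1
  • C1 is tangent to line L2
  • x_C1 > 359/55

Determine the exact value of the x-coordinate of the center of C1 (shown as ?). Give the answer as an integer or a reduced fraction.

9

1. [C1‖L1]  x_C1² − (22/5)x_C1 − 207/5 = 0  ⇒  x_C1 = -23/5 or 9
2. [C1‖L2]  x_C1² + 2x_C1 − 99 = 0  ⇒  x_C1 = -11 or 9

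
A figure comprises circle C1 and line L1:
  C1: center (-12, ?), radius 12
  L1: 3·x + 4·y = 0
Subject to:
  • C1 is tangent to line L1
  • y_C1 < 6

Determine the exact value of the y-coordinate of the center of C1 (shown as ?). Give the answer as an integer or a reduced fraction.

-6

1. [C1‖L1]  y_C1² − 18y_C1 − 144 = 0  ⇒  y_C1 = -6 or 24
2. given y_C1 < 6: keep -6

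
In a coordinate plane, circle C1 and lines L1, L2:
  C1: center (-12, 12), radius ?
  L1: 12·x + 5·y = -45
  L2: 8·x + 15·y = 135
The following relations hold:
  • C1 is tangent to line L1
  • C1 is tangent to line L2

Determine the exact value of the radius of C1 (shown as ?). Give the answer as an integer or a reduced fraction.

3

1. [C1‖L1]  r_C1² − 9 = 0  ⇒  r_C1 = 3 (r>0 drops 1)
2. [C1‖L2]  r_C1² − 9 = 0  ⇒  r_C1 = 3 (r>0 drops 1)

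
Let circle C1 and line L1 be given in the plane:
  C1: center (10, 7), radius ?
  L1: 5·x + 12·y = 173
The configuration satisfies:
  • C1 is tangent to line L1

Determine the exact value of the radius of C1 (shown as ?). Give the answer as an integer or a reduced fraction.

3

1. [C1‖L1]  r_C1² − 9 = 0  ⇒  r_C1 = 3 (r>0 drops 1)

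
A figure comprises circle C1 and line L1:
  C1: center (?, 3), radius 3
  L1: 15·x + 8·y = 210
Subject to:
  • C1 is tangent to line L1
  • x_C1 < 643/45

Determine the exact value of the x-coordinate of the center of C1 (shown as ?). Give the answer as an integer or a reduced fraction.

1. [C1‖L1]  x_C1² − (124/5)x_C1 + 711/5 = 0  ⇒  x_C1 = 9 or 79/5
2. given x_C1 < 643/45: keep 9

9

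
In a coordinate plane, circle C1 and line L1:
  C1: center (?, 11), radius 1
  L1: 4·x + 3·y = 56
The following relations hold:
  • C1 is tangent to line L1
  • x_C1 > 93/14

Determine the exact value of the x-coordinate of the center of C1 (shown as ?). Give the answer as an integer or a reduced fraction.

1. [C1‖L1]  x_C1² − (23/2)x_C1 + 63/2 = 0  ⇒  x_C1 = 9/2 or 7
2. given x_C1 > 93/14: keep 7

7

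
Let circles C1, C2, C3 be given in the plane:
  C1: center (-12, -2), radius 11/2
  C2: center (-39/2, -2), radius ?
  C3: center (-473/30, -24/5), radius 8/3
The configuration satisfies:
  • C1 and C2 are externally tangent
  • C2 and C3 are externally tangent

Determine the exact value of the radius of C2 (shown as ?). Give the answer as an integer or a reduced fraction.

1. [ext C1·C2]  r_C2² + 11r_C2 − 26 = 0  ⇒  r_C2 = 2 (r>0 drops 1)
2. [ext C2·C3]  r_C2² + (16/3)r_C2 − 44/3 = 0  ⇒  r_C2 = 2 (r>0 drops 1)

2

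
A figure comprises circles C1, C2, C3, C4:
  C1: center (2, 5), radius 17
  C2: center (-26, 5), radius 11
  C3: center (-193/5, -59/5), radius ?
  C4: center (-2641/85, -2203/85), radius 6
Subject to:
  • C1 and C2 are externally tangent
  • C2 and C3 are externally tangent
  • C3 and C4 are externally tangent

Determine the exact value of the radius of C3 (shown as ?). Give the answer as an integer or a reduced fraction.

10

1. [ext C2·C3]  r_C3² + 22r_C3 − 320 = 0  ⇒  r_C3 = 10 (r>0 drops 1)
2. [ext C3·C4]  r_C3² + 12r_C3 − 220 = 0  ⇒  r_C3 = 10 (r>0 drops 1)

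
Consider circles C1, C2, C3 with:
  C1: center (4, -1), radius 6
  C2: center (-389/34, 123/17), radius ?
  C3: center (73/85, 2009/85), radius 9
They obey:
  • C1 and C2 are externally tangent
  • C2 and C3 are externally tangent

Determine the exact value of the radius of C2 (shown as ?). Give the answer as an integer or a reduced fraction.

23/2

1. [ext C1·C2]  r_C2² + 12r_C2 − 1081/4 = 0  ⇒  r_C2 = 23/2 (r>0 drops 1)
2. [ext C2·C3]  r_C2² + 18r_C2 − 1357/4 = 0  ⇒  r_C2 = 23/2 (r>0 drops 1)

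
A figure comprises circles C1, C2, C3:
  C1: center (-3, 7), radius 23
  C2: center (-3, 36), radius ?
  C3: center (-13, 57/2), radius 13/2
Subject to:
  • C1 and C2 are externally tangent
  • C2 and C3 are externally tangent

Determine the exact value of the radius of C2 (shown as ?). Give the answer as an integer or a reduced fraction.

1. [ext C1·C2]  r_C2² + 46r_C2 − 312 = 0  ⇒  r_C2 = 6 (r>0 drops 1)
2. [ext C2·C3]  r_C2² + 13r_C2 − 114 = 0  ⇒  r_C2 = 6 (r>0 drops 1)

6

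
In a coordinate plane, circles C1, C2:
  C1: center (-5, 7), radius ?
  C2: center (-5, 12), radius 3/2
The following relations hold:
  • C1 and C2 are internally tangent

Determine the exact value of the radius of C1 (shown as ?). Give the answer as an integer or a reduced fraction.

1. [int C1,C2]  r_C1² − 3r_C1 − 91/4 = 0  ⇒  r_C1 = 13/2 (r>0 drops 1)

13/2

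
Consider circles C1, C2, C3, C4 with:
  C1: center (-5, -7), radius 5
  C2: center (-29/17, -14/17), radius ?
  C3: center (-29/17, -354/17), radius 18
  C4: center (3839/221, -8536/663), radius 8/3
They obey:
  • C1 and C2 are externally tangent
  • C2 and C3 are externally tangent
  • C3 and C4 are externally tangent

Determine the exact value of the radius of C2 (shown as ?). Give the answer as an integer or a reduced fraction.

2

1. [ext C1·C2]  r_C2² + 10r_C2 − 24 = 0  ⇒  r_C2 = 2 (r>0 drops 1)
2. [ext C2·C3]  r_C2² + 36r_C2 − 76 = 0  ⇒  r_C2 = 2 (r>0 drops 1)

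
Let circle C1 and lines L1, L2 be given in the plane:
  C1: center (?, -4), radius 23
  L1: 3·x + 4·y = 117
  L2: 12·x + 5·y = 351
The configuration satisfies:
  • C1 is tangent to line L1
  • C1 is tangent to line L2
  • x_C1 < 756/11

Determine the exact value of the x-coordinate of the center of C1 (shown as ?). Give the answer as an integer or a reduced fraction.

6

1. [C1‖L1]  x_C1² − (266/3)x_C1 + 496 = 0  ⇒  x_C1 = 6 or 248/3
2. [C1‖L2]  x_C1² − (371/6)x_C1 + 335 = 0  ⇒  x_C1 = 6 or 335/6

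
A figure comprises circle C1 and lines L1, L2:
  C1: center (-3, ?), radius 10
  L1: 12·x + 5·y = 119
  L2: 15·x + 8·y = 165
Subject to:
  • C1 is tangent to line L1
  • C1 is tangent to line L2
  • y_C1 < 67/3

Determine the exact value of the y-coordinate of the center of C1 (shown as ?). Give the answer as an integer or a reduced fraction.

5

1. [C1‖L1]  y_C1² − 62y_C1 + 285 = 0  ⇒  y_C1 = 5 or 57
2. [C1‖L2]  y_C1² − (105/2)y_C1 + 475/2 = 0  ⇒  y_C1 = 5 or 95/2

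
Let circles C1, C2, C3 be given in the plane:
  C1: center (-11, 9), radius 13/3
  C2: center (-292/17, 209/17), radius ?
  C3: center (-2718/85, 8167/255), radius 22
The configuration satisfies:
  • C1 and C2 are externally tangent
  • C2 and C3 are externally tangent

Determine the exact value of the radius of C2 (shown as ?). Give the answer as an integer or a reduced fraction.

1. [ext C1·C2]  r_C2² + (26/3)r_C2 − 272/9 = 0  ⇒  r_C2 = 8/3 (r>0 drops 1)
2. [ext C2·C3]  r_C2² + 44r_C2 − 1120/9 = 0  ⇒  r_C2 = 8/3 (r>0 drops 1)

8/3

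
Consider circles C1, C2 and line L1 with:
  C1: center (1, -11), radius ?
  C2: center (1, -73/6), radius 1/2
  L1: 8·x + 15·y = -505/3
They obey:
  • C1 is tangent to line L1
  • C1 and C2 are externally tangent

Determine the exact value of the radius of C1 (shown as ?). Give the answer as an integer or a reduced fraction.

2/3

1. [C1‖L1]  r_C1² − 4/9 = 0  ⇒  r_C1 = 2/3 (r>0 drops 1)
2. [ext C1·C2]  r_C1² + 1r_C1 − 10/9 = 0  ⇒  r_C1 = 2/3 (r>0 drops 1)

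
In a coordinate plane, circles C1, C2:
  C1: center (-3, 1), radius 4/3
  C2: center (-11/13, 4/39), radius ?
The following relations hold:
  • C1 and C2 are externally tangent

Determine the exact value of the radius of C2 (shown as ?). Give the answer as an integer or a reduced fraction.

1

1. [ext C1·C2]  r_C2² + (8/3)r_C2 − 11/3 = 0  ⇒  r_C2 = 1 (r>0 drops 1)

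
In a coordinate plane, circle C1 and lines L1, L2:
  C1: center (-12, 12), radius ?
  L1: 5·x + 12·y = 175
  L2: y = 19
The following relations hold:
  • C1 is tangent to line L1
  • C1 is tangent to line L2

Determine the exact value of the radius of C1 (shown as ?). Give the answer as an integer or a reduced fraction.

7

1. [C1‖L1]  r_C1² − 49 = 0  ⇒  r_C1 = 7 (r>0 drops 1)
2. [C1‖L2]  r_C1² − 49 = 0  ⇒  r_C1 = 7 (r>0 drops 1)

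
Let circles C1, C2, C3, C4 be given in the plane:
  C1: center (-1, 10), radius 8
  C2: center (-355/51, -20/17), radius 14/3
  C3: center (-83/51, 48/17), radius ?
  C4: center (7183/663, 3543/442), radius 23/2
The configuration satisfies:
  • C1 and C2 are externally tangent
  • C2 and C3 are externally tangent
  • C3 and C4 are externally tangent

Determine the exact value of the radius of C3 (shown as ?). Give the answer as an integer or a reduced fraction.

2

1. [ext C2·C3]  r_C3² + (28/3)r_C3 − 68/3 = 0  ⇒  r_C3 = 2 (r>0 drops 1)
2. [ext C3·C4]  r_C3² + 23r_C3 − 50 = 0  ⇒  r_C3 = 2 (r>0 drops 1)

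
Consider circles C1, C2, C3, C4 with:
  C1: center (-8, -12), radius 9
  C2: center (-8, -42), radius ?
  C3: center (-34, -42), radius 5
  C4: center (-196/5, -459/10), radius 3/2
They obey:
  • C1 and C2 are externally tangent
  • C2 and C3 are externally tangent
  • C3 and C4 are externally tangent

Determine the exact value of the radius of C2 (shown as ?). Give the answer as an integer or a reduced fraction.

1. [ext C1·C2]  r_C2² + 18r_C2 − 819 = 0  ⇒  r_C2 = 21 (r>0 drops 1)
2. [ext C2·C3]  r_C2² + 10r_C2 − 651 = 0  ⇒  r_C2 = 21 (r>0 drops 1)

21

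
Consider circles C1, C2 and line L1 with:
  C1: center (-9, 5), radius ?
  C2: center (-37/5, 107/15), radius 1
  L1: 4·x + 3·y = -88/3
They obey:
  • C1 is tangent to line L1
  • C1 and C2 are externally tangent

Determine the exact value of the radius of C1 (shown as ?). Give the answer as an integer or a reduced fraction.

5/3

1. [C1‖L1]  r_C1² − 25/9 = 0  ⇒  r_C1 = 5/3 (r>0 drops 1)
2. [ext C1·C2]  r_C1² + 2r_C1 − 55/9 = 0  ⇒  r_C1 = 5/3 (r>0 drops 1)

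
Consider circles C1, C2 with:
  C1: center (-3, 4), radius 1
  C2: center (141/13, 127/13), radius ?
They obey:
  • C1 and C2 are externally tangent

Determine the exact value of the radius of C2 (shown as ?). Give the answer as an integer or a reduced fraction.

1. [ext C1·C2]  r_C2² + 2r_C2 − 224 = 0  ⇒  r_C2 = 14 (r>0 drops 1)

14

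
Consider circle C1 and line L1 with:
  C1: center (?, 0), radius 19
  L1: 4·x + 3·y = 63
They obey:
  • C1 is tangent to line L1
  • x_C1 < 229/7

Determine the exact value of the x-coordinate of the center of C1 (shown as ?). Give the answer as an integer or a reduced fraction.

-8

1. [C1‖L1]  x_C1² − (63/2)x_C1 − 316 = 0  ⇒  x_C1 = -8 or 79/2
2. given x_C1 < 229/7: keep -8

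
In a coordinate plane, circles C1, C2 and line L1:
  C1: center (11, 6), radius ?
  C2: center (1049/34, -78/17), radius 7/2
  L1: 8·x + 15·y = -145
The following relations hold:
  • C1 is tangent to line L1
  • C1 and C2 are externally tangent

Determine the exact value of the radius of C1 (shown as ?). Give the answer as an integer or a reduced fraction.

1. [C1‖L1]  r_C1² − 361 = 0  ⇒  r_C1 = 19 (r>0 drops 1)
2. [ext C1·C2]  r_C1² + 7r_C1 − 494 = 0  ⇒  r_C1 = 19 (r>0 drops 1)

19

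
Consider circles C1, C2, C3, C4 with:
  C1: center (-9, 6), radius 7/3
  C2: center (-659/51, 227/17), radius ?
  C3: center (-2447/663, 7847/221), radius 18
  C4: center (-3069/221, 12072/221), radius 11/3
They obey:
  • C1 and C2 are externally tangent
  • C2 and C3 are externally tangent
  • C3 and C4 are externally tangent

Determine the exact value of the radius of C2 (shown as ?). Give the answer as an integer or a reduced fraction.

6

1. [ext C1·C2]  r_C2² + (14/3)r_C2 − 64 = 0  ⇒  r_C2 = 6 (r>0 drops 1)
2. [ext C2·C3]  r_C2² + 36r_C2 − 252 = 0  ⇒  r_C2 = 6 (r>0 drops 1)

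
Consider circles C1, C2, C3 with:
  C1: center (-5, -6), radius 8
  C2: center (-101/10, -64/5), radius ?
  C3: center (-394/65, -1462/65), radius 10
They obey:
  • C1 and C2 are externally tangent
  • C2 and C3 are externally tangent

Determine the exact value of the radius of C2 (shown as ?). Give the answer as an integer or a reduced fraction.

1/2

1. [ext C1·C2]  r_C2² + 16r_C2 − 33/4 = 0  ⇒  r_C2 = 1/2 (r>0 drops 1)
2. [ext C2·C3]  r_C2² + 20r_C2 − 41/4 = 0  ⇒  r_C2 = 1/2 (r>0 drops 1)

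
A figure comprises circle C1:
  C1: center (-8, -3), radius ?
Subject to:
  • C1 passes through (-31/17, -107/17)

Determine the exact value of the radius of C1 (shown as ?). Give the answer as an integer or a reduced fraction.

1. [C1∋P]  r_C1² − 49 = 0  ⇒  r_C1 = 7 (r>0 drops 1)

7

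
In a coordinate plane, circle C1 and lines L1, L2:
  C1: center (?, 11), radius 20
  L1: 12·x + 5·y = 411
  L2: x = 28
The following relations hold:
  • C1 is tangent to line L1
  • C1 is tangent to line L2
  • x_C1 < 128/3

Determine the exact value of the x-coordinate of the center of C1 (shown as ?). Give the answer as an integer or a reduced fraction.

8

1. [C1‖L1]  x_C1² − (178/3)x_C1 + 1232/3 = 0  ⇒  x_C1 = 8 or 154/3
2. [C1‖L2]  x_C1² − 56x_C1 + 384 = 0  ⇒  x_C1 = 8 or 48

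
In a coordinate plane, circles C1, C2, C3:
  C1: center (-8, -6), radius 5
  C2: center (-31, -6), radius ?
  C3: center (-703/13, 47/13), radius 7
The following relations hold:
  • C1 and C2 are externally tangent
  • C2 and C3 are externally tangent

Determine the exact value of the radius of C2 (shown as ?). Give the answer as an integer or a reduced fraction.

1. [ext C1·C2]  r_C2² + 10r_C2 − 504 = 0  ⇒  r_C2 = 18 (r>0 drops 1)
2. [ext C2·C3]  r_C2² + 14r_C2 − 576 = 0  ⇒  r_C2 = 18 (r>0 drops 1)

18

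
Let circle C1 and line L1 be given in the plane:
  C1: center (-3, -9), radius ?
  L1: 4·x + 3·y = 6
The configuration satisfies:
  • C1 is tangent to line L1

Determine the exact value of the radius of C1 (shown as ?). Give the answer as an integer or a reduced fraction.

9

1. [C1‖L1]  r_C1² − 81 = 0  ⇒  r_C1 = 9 (r>0 drops 1)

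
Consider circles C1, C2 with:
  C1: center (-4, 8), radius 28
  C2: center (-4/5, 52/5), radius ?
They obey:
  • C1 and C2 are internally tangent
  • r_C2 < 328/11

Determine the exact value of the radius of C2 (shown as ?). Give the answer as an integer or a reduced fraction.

1. [int C1,C2]  r_C2² − 56r_C2 + 768 = 0  ⇒  r_C2 = 24 or 32
2. given r_C2 < 328/11: keep 24

24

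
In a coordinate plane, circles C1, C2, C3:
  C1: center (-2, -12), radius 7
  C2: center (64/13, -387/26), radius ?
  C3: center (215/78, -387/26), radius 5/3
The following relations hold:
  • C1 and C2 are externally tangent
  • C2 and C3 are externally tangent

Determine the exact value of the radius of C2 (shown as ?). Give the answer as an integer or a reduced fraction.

1/2

1. [ext C1·C2]  r_C2² + 14r_C2 − 29/4 = 0  ⇒  r_C2 = 1/2 (r>0 drops 1)
2. [ext C2·C3]  r_C2² + (10/3)r_C2 − 23/12 = 0  ⇒  r_C2 = 1/2 (r>0 drops 1)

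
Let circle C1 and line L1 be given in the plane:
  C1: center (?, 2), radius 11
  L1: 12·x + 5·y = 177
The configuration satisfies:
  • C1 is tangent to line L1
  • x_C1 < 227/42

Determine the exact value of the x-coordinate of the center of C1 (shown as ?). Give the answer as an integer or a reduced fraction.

2

1. [C1‖L1]  x_C1² − (167/6)x_C1 + 155/3 = 0  ⇒  x_C1 = 2 or 155/6
2. given x_C1 < 227/42: keep 2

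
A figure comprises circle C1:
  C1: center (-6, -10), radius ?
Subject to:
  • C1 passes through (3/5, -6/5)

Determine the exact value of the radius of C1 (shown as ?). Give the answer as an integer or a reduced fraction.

1. [C1∋P]  r_C1² − 121 = 0  ⇒  r_C1 = 11 (r>0 drops 1)

11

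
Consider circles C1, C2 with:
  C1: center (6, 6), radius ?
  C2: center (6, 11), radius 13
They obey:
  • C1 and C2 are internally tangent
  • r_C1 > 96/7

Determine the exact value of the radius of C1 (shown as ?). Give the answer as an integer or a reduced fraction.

1. [int C1,C2]  r_C1² − 26r_C1 + 144 = 0  ⇒  r_C1 = 8 or 18
2. given r_C1 > 96/7: keep 18

18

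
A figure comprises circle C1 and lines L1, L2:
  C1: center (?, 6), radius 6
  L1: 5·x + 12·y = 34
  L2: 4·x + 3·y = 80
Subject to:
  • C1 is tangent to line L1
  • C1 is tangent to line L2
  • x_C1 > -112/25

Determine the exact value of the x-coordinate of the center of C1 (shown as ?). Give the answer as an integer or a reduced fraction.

1. [C1‖L1]  x_C1² + (76/5)x_C1 − 928/5 = 0  ⇒  x_C1 = -116/5 or 8
2. [C1‖L2]  x_C1² − 31x_C1 + 184 = 0  ⇒  x_C1 = 8 or 23

8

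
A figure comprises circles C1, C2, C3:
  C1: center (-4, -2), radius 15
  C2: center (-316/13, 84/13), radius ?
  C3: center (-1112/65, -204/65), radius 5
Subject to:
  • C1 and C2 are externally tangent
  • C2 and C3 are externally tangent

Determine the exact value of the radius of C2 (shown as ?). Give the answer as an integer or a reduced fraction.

7

1. [ext C1·C2]  r_C2² + 30r_C2 − 259 = 0  ⇒  r_C2 = 7 (r>0 drops 1)
2. [ext C2·C3]  r_C2² + 10r_C2 − 119 = 0  ⇒  r_C2 = 7 (r>0 drops 1)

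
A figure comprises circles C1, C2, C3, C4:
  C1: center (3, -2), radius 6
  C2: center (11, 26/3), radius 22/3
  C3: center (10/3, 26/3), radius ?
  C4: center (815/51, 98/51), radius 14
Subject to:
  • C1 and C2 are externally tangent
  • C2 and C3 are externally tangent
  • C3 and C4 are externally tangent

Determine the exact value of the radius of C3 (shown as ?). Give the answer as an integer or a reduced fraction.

1. [ext C2·C3]  r_C3² + (44/3)r_C3 − 5 = 0  ⇒  r_C3 = 1/3 (r>0 drops 1)
2. [ext C3·C4]  r_C3² + 28r_C3 − 85/9 = 0  ⇒  r_C3 = 1/3 (r>0 drops 1)

1/3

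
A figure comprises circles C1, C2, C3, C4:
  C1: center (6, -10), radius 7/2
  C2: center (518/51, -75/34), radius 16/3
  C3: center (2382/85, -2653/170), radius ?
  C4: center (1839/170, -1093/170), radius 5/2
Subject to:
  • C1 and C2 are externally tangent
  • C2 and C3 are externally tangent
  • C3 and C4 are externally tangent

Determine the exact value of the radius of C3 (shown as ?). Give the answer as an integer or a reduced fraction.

17

1. [ext C2·C3]  r_C3² + (32/3)r_C3 − 1411/3 = 0  ⇒  r_C3 = 17 (r>0 drops 1)
2. [ext C3·C4]  r_C3² + 5r_C3 − 374 = 0  ⇒  r_C3 = 17 (r>0 drops 1)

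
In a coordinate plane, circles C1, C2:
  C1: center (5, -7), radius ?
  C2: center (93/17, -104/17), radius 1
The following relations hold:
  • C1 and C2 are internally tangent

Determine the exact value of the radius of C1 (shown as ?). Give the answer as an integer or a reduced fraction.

2

1. [int C1,C2]  r_C1² − 2r_C1 = 0  ⇒  r_C1 = 2 (r>0 drops 1)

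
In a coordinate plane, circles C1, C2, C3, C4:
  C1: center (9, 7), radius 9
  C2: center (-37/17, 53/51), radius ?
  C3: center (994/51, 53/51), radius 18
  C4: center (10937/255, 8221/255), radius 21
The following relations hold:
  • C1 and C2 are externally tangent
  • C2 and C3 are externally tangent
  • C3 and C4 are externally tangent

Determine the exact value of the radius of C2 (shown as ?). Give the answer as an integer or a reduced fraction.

1. [ext C1·C2]  r_C2² + 18r_C2 − 715/9 = 0  ⇒  r_C2 = 11/3 (r>0 drops 1)
2. [ext C2·C3]  r_C2² + 36r_C2 − 1309/9 = 0  ⇒  r_C2 = 11/3 (r>0 drops 1)

11/3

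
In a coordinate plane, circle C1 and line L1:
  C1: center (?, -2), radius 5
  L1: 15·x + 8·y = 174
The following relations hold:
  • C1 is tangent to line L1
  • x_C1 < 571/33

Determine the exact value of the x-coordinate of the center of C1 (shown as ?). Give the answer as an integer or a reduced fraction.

7

1. [C1‖L1]  x_C1² − (76/3)x_C1 + 385/3 = 0  ⇒  x_C1 = 7 or 55/3
2. given x_C1 < 571/33: keep 7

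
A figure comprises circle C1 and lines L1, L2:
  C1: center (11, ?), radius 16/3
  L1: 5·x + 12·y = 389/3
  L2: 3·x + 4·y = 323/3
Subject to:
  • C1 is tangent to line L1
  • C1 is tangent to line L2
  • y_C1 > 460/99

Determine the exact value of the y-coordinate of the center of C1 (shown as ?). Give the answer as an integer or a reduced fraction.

1. [C1‖L1]  y_C1² − (112/9)y_C1 + 16/3 = 0  ⇒  y_C1 = 4/9 or 12
2. [C1‖L2]  y_C1² − (112/3)y_C1 + 304 = 0  ⇒  y_C1 = 12 or 76/3

12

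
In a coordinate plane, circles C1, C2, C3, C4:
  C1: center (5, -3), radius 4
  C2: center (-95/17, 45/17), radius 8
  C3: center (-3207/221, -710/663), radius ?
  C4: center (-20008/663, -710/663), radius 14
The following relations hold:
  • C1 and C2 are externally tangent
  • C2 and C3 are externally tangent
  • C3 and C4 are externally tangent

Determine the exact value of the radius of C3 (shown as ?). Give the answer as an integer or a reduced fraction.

5/3

1. [ext C2·C3]  r_C3² + 16r_C3 − 265/9 = 0  ⇒  r_C3 = 5/3 (r>0 drops 1)
2. [ext C3·C4]  r_C3² + 28r_C3 − 445/9 = 0  ⇒  r_C3 = 5/3 (r>0 drops 1)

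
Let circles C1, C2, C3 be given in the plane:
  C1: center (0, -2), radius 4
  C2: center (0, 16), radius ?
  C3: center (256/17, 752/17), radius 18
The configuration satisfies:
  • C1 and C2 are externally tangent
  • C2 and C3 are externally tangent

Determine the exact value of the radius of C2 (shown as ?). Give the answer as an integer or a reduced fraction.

14

1. [ext C1·C2]  r_C2² + 8r_C2 − 308 = 0  ⇒  r_C2 = 14 (r>0 drops 1)
2. [ext C2·C3]  r_C2² + 36r_C2 − 700 = 0  ⇒  r_C2 = 14 (r>0 drops 1)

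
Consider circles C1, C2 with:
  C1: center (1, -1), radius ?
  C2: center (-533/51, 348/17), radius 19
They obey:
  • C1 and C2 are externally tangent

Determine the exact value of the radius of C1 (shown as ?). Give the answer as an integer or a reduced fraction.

1. [ext C1·C2]  r_C1² + 38r_C1 − 2080/9 = 0  ⇒  r_C1 = 16/3 (r>0 drops 1)

16/3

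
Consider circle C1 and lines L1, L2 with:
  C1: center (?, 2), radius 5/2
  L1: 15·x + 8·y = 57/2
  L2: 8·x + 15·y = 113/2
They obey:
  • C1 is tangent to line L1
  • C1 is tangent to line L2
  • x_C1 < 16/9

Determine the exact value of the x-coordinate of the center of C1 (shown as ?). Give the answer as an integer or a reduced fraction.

1. [C1‖L1]  x_C1² − (5/3)x_C1 − 22/3 = 0  ⇒  x_C1 = -2 or 11/3
2. [C1‖L2]  x_C1² − (53/8)x_C1 − 69/4 = 0  ⇒  x_C1 = -2 or 69/8

-2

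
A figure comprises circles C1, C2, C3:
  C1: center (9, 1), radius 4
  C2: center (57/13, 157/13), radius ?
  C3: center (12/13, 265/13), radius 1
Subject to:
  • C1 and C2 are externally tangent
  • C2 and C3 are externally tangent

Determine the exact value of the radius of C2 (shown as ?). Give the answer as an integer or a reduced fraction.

8

1. [ext C1·C2]  r_C2² + 8r_C2 − 128 = 0  ⇒  r_C2 = 8 (r>0 drops 1)
2. [ext C2·C3]  r_C2² + 2r_C2 − 80 = 0  ⇒  r_C2 = 8 (r>0 drops 1)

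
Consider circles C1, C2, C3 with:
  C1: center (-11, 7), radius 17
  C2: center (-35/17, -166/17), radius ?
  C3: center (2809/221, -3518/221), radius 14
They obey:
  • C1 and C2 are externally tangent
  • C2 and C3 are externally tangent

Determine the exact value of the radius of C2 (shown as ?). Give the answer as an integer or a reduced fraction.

2

1. [ext C1·C2]  r_C2² + 34r_C2 − 72 = 0  ⇒  r_C2 = 2 (r>0 drops 1)
2. [ext C2·C3]  r_C2² + 28r_C2 − 60 = 0  ⇒  r_C2 = 2 (r>0 drops 1)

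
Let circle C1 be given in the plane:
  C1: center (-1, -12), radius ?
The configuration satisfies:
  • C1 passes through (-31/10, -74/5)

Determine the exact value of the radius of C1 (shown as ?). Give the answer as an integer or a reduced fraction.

7/2

1. [C1∋P]  r_C1² − 49/4 = 0  ⇒  r_C1 = 7/2 (r>0 drops 1)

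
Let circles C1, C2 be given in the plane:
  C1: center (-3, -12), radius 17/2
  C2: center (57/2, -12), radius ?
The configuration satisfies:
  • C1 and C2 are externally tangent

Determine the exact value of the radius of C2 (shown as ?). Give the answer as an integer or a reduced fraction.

1. [ext C1·C2]  r_C2² + 17r_C2 − 920 = 0  ⇒  r_C2 = 23 (r>0 drops 1)

23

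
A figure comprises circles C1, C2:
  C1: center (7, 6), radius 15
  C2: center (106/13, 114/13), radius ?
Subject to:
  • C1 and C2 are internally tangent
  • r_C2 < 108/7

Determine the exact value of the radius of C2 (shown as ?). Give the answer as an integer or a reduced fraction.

1. [int C1,C2]  r_C2² − 30r_C2 + 216 = 0  ⇒  r_C2 = 12 or 18
2. given r_C2 < 108/7: keep 12

12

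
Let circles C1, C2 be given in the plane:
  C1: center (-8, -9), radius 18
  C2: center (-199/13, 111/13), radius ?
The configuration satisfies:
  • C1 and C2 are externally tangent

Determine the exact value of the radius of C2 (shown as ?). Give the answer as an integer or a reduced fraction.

1

1. [ext C1·C2]  r_C2² + 36r_C2 − 37 = 0  ⇒  r_C2 = 1 (r>0 drops 1)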